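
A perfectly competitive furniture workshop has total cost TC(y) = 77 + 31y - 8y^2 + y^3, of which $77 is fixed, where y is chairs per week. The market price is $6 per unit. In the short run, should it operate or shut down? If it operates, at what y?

Strip out fixed cost: VC = 31y - 8y^2 + y^3. Then AVC = 31 - 8y + y^2 and MC = 31 - 16y + 3y^2.
AVC hits its minimum where MC = AVC, at y = 4, giving min AVC = 31 - 8·4 + 4^2 = $15.
Since P = $6 < min AVC = $15, price fails to cover variable cost at any output.
The firm minimizes its loss by shutting down and losing only its fixed cost of $77.

Shut down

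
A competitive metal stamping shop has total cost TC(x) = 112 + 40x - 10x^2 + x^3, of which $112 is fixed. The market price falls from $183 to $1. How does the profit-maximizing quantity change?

MC = 40 - 20x + 3x^2; the shutdown threshold is min AVC = $15 (at x = 5).
With P = $183 above the shutdown price, P = MC gives x = 11.
At P = $1 < min AVC = $15, price no longer covers variable cost at any output, so the firm shuts down: x = 0.

Output falls from 11 to 0 (the firm shuts down)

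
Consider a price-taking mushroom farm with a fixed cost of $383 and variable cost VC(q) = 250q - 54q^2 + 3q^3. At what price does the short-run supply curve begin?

$7 per unit

The firm shuts down when price falls below the minimum of average variable cost. AVC = VC/q = 250 - 54q + 3q^2.
dAVC/dq = -54 + 6q = 0 gives q = 9. min AVC = 250 - 54·9 + 3·9^2 = 7.
For P < $7 the firm produces nothing.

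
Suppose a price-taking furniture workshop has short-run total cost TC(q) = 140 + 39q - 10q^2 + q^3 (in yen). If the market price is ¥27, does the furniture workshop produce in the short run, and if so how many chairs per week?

Variable cost is VC = 39q - 10q^2 + q^3, so AVC = VC/q = 39 - 10q + q^2 and MC = dTC/dq = 39 - 20q + 3q^2.
AVC hits its minimum where MC = AVC, at q = 5, giving min AVC = 39 - 10·5 + 5^2 = ¥14.
P = ¥27 exceeds min AVC = ¥14, so the firm stays open.
Set P = MC: 27 = 39 - 20q + 3q^2 → 12 - 20q + 3q^2 = 0. The roots are q = 2/3 and q = 6; the profit-maximizing output is on the rising part of MC, so q* = 6.
Check: AVC at q = 6 is ¥15 ≤ P, so revenue covers variable cost.
Profit = P·q − TC = 27·6 − 230 = -¥68, a loss, but smaller than the ¥140 fixed cost the firm would lose by shutting down.

Produce at q = 6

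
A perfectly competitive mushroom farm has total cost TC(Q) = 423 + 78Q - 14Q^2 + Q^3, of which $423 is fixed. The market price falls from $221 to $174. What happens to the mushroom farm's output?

AVC = 78 - 14Q + Q^2, minimized at Q = 7 where min AVC = $29. MC = 78 - 28Q + 3Q^2.
At P = $221 ≥ min AVC, set P = MC on the rising branch: Q = 13.
At P = $174 ≥ min AVC, set P = MC: Q = 12. The firm stays open but cuts output.

Output falls from 13 to 12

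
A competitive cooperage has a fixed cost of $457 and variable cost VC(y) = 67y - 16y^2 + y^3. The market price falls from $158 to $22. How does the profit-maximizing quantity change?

Output falls from 13 to 9

AVC = 67 - 16y + y^2, minimized at y = 8 where min AVC = $3. MC = 67 - 32y + 3y^2.
With P = $158 above the shutdown price, P = MC gives y = 13.
At P = $22 ≥ min AVC, set P = MC: y = 9. The firm stays open but cuts output.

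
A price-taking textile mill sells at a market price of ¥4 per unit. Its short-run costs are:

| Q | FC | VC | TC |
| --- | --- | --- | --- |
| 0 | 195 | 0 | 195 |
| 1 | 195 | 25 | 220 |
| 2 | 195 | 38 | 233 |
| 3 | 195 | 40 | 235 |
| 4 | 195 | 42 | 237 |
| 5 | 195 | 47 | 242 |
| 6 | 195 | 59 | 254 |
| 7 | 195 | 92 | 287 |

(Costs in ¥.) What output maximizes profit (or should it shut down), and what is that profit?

Q = 0 (shut down); profit = -¥195

Profit at each row (π = 4Q − TC): Q=0: -195; Q=1: -216; Q=2: -225; Q=3: -223; Q=4: -221; Q=5: -222; Q=6: -230; Q=7: -259.
Profit is highest at Q = 0. Equivalently, the lowest AVC in the table is 47/5 ≈ ¥9.40 at Q = 5, and P = ¥4 falls below it — price never covers variable cost, so the firm shuts down and loses only its fixed cost.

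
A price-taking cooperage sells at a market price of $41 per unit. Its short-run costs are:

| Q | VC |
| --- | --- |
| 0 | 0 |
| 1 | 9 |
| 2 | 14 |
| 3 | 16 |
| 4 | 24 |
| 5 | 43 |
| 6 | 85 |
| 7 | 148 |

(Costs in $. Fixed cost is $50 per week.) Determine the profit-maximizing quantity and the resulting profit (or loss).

Q = 5; profit = $112

Tabulate TR − TC: Q=0: -50; Q=1: -18; Q=2: 18; Q=3: 57; Q=4: 90; Q=5: 112; Q=6: 111; Q=7: 89.
Profit is maximized at Q = 5. AVC there is 43/5 = $8.60 ≤ P, so producing beats shutting down (which would give -$50).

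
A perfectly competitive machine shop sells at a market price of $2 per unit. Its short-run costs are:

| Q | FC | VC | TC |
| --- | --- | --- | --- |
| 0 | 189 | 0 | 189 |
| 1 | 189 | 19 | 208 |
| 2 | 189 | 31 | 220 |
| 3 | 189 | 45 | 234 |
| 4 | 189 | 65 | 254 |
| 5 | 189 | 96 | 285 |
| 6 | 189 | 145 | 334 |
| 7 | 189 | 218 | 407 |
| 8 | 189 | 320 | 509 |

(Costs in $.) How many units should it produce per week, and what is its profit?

Compute π = P·Q − TC at each output: Q=0: -189; Q=1: -206; Q=2: -216; Q=3: -228; Q=4: -246; Q=5: -275; Q=6: -322; Q=7: -393; Q=8: -493.
Profit is highest at Q = 0. Equivalently, the lowest AVC in the table is 45/3 ≈ $15 at Q = 3, and P = $2 falls below it — price never covers variable cost, so the firm shuts down and loses only its fixed cost.

Q = 0 (shut down); profit = -$189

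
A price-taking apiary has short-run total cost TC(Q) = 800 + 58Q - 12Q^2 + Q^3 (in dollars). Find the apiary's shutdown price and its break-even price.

AVC = 58 - 12Q + Q^2; minimized at Q = 6, giving min AVC = $22. That is the shutdown price.
ATC = 800/Q + 58 - 12Q + Q^2. Setting dATC/dQ = −800/Q^2 − 12 + 2Q = 0 gives Q = 10 (since 2·10^3 − 12·10^2 = 800).
min ATC = 800/10 + 58 − 12·10 + 10^2 = $118. That is the break-even price.
For $22 ≤ P < $118 the firm produces at a loss; below $22 it shuts down.

Shutdown price = $22; break-even price = $118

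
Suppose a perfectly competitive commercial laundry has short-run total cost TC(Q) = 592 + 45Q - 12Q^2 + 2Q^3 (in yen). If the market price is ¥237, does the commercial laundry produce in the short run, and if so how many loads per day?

Strip out fixed cost: VC = 45Q - 12Q^2 + 2Q^3. Then AVC = 45 - 12Q + 2Q^2 and MC = 45 - 24Q + 6Q^2.
AVC hits its minimum where MC = AVC, at Q = 3, giving min AVC = 45 - 12·3 + 2·3^2 = ¥27.
Because ¥237 ≥ ¥27, revenue can cover variable cost; the firm operates.
P = MC gives -192 - 24Q + 6Q^2 = 0, with roots -4 and 8. Take the larger (rising MC): Q* = 8.
Check: AVC at Q = 8 is ¥77 ≤ P, so revenue covers variable cost.
Profit = P·Q − TC = 237·8 − 1208 = ¥688.

Produce at Q = 8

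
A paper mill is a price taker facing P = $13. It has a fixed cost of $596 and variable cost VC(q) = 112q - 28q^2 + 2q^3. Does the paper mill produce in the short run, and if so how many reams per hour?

From TC, MC = TC'(q) = 112 - 56q + 6q^2 and AVC = VC/q = 112 - 28q + 2q^2.
AVC is minimized where dAVC/dq = -28 + 4q = 0, at q = 7; min AVC = 112 - 28·7 + 2·7^2 = $14.
P = $13 lies below min AVC = $14; no output level covers variable cost.
Shutting down limits the loss to fixed cost, $596.

Shut down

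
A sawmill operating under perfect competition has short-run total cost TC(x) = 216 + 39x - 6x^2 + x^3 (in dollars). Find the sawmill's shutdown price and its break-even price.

AVC = 39 - 6x + x^2; minimized at x = 3, giving min AVC = $30. That is the shutdown price.
ATC = 216/x + 39 - 6x + x^2. Setting dATC/dx = −216/x^2 − 6 + 2x = 0 gives x = 6 (since 2·6^3 − 6·6^2 = 216).
min ATC = 216/6 + 39 − 6·6 + 6^2 = $75. That is the break-even price.
Between these two prices the firm operates at a loss; above $75 it earns a profit.

Shutdown price = $30; break-even price = $75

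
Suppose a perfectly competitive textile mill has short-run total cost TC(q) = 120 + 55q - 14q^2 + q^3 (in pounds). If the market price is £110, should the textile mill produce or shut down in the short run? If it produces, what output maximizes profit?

Strip out fixed cost: VC = 55q - 14q^2 + q^3. Then AVC = 55 - 14q + q^2 and MC = 55 - 28q + 3q^2.
AVC hits its minimum where MC = AVC, at q = 7, giving min AVC = 55 - 14·7 + 7^2 = £6.
P = £110 exceeds min AVC = £6, so the firm stays open.
Set P = MC: 110 = 55 - 28q + 3q^2 → -55 - 28q + 3q^2 = 0. The roots are q = -5/3 and q = 11; the profit-maximizing output is on the rising part of MC, so q* = 11.
Check: AVC at q = 11 is £22 ≤ P, so revenue covers variable cost.
Profit = P·q − TC = 110·11 − 362 = £848.

Produce at q = 11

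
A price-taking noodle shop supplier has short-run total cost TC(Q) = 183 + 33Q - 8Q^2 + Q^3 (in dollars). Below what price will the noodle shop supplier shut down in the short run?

The firm shuts down when price falls below the minimum of average variable cost. AVC = VC/Q = 33 - 8Q + Q^2.
dAVC/dQ = -8 + 2Q = 0 gives Q = 4. min AVC = 33 - 8·4 + 4^2 = 17.
So the shutdown price is $17.

$17 per unit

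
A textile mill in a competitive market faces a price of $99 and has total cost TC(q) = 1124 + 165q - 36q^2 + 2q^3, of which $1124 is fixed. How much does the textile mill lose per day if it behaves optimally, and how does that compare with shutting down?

AVC = 165 - 36q + 2q^2 has its minimum $3 at q = 9; price $99 clears that bar, so the firm operates.
With MC = 165 - 72q + 6q^2, P = MC on the upward-sloping part at q* = 11.
TR = 99·11 = 1089. TC = 1124 + 121 = 1245. Profit = 1089 − 1245 = -$156.
Shutting down would mean losing the fixed cost of $1124, so operating at a loss of $156 is better by $968.

Profit = -$156 at q = 11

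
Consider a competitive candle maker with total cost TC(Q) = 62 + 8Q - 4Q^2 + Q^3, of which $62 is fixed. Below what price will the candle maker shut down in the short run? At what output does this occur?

$4 per unit, at Q = 2

Short-run supply begins at min AVC. From VC = 8Q - 4Q^2 + Q^3, AVC = 8 - 4Q + Q^2.
dAVC/dQ = -4 + 2Q = 0 gives Q = 2. min AVC = 8 - 4·2 + 2^2 = 4.
So the shutdown price is $4.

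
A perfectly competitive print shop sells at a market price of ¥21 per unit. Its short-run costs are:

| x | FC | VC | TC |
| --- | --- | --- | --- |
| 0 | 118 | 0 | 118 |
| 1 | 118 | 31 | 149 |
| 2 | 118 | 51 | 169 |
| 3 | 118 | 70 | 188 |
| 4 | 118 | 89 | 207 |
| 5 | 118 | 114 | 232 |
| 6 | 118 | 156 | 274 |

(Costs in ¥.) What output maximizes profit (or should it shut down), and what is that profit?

Tabulate TR − TC: x=0: -118; x=1: -128; x=2: -127; x=3: -125; x=4: -123; x=5: -127; x=6: -148.
Profit is highest at x = 0. Equivalently, the lowest AVC in the table is 89/4 ≈ ¥22.25 at x = 4, and P = ¥21 falls below it — price never covers variable cost, so the firm shuts down and loses only its fixed cost.

x = 0 (shut down); profit = -¥118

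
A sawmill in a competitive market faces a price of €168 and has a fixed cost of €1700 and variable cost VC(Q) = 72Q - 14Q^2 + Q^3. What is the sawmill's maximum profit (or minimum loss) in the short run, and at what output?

AVC = 72 - 14Q + Q^2; min AVC = €23 at Q = 7. Since P = €168 ≥ min AVC, the firm produces.
With MC = 72 - 28Q + 3Q^2, P = MC on the upward-sloping part at Q* = 12.
TR = 168·12 = 2016. TC = 1700 + 576 = 2276. Profit = 2016 − 2276 = -€260.
By producing, the firm covers all variable cost plus €1440 of fixed cost; shutting down would lose the full €1700.

Profit = -€260 at Q = 12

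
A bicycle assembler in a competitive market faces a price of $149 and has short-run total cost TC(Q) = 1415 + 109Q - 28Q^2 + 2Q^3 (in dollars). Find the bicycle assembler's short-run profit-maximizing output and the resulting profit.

Profit = -$215 at Q = 10

AVC = 109 - 28Q + 2Q^2 has its minimum $11 at Q = 7; price $149 clears that bar, so the firm operates.
With MC = 109 - 56Q + 6Q^2, P = MC on the upward-sloping part at Q* = 10.
TR = 149·10 = 1490. TC = 1415 + 290 = 1705. Profit = 1490 − 1705 = -$215.
By producing, the firm covers all variable cost plus $1200 of fixed cost; shutting down would lose the full $1415.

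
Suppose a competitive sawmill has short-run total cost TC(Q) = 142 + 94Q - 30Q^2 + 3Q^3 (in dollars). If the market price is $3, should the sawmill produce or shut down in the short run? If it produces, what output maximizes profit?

Variable cost is VC = 94Q - 30Q^2 + 3Q^3, so AVC = VC/Q = 94 - 30Q + 3Q^2 and MC = dTC/dQ = 94 - 60Q + 9Q^2.
AVC hits its minimum where MC = AVC, at Q = 5, giving min AVC = 94 - 30·5 + 3·5^2 = $19.
Since P = $3 < min AVC = $19, price fails to cover variable cost at any output.
Shutting down limits the loss to fixed cost, $142.

Shut down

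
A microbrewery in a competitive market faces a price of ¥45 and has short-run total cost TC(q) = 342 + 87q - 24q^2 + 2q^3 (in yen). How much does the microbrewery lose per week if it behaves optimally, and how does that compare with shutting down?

AVC = 87 - 24q + 2q^2; min AVC = ¥15 at q = 6. Since P = ¥45 ≥ min AVC, the firm produces.
MC = 87 - 48q + 6q^2. Setting P = MC and taking the root on the rising branch gives q* = 7.
TR = 45·7 = 315. TC = 342 + 119 = 461. Profit = 315 − 461 = -¥146.
By producing, the firm covers all variable cost plus ¥196 of fixed cost; shutting down would lose the full ¥342.

Profit = -¥146 at q = 7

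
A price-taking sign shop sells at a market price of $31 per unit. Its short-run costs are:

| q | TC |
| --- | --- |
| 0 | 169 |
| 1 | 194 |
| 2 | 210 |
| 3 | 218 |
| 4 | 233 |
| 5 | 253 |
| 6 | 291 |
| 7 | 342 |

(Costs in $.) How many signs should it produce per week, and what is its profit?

Compute π = P·q − TC at each output: q=0: -169; q=1: -163; q=2: -148; q=3: -125; q=4: -109; q=5: -98; q=6: -105; q=7: -125.
Profit is maximized at q = 5. AVC there is 84/5 = $16.80 ≤ P, so producing beats shutting down (which would give -$169).

q = 5; profit = -$98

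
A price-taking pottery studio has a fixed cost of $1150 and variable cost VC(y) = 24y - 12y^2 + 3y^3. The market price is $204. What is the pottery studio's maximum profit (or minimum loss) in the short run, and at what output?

Profit = -$286 at y = 6

AVC = 24 - 12y + 3y^2 has its minimum $12 at y = 2; price $204 clears that bar, so the firm operates.
MC = 24 - 24y + 9y^2. Setting P = MC and taking the root on the rising branch gives y* = 6.
TR = 204·6 = 1224. TC = 1150 + 360 = 1510. Profit = 1224 − 1510 = -$286.
That loss of $286 beats the $1150 the firm would lose by shutting down; producing recovers $864 of fixed cost.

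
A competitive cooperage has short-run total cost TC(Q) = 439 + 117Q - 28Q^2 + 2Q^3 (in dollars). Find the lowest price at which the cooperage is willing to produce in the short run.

The firm shuts down when price falls below the minimum of average variable cost. AVC = VC/Q = 117 - 28Q + 2Q^2.
At the minimum of AVC, MC = AVC. MC = 117 - 56Q + 6Q^2; setting MC = AVC gives 4Q^2 - 28Q = 0, so Q = 7. min AVC = 19.
For P < $19 the firm produces nothing.

$19 per unit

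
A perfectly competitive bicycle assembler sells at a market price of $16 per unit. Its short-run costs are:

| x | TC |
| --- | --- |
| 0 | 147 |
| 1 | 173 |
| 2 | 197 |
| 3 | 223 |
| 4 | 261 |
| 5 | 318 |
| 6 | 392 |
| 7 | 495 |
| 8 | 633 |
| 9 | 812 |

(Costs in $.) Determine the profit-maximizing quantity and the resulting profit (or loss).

x = 0 (shut down); profit = -$147

Compute π = P·x − TC at each output: x=0: -147; x=1: -157; x=2: -165; x=3: -175; x=4: -197; x=5: -238; x=6: -296; x=7: -383; x=8: -505; x=9: -668.
Profit is highest at x = 0. Equivalently, the lowest AVC in the table is 50/2 ≈ $25 at x = 2, and P = $16 falls below it — price never covers variable cost, so the firm shuts down and loses only its fixed cost.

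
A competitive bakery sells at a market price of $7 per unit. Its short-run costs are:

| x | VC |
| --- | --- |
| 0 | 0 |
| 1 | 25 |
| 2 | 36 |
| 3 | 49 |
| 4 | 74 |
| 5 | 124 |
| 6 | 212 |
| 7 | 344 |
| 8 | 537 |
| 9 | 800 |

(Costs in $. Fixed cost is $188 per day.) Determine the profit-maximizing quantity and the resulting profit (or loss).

Tabulate TR − TC: x=0: -188; x=1: -206; x=2: -210; x=3: -216; x=4: -234; x=5: -277; x=6: -358; x=7: -483; x=8: -669; x=9: -925.
Profit is highest at x = 0. Equivalently, the lowest AVC in the table is 49/3 ≈ $16.33 at x = 3, and P = $7 falls below it — price never covers variable cost, so the firm shuts down and loses only its fixed cost.

x = 0 (shut down); profit = -$188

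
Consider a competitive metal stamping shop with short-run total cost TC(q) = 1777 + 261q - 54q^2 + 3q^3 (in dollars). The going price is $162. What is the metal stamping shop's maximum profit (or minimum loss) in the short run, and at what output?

AVC = 261 - 54q + 3q^2; min AVC = $18 at q = 9. Since P = $162 ≥ min AVC, the firm produces.
With MC = 261 - 108q + 9q^2, P = MC on the upward-sloping part at q* = 11.
TR = 162·11 = 1782. TC = 1777 + 330 = 2107. Profit = 1782 − 2107 = -$325.
Shutting down would mean losing the fixed cost of $1777, so operating at a loss of $325 is better by $1452.

Profit = -$325 at q = 11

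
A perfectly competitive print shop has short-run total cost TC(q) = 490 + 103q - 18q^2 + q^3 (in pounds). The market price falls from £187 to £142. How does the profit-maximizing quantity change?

AVC = 103 - 18q + q^2, minimized at q = 9 where min AVC = £22. MC = 103 - 36q + 3q^2.
With P = £187 above the shutdown price, P = MC gives q = 14.
At P = £142 ≥ min AVC, set P = MC: q = 13. The firm stays open but cuts output.

Output falls from 14 to 13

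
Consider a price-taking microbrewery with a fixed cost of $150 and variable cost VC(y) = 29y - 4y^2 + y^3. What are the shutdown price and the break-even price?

AVC = 29 - 4y + y^2; minimized at y = 2, giving min AVC = $25. That is the shutdown price.
ATC = 150/y + 29 - 4y + y^2. Setting dATC/dy = −150/y^2 − 4 + 2y = 0 gives y = 5 (since 2·5^3 − 4·5^2 = 150).
min ATC = 150/5 + 29 − 4·5 + 5^2 = $64. That is the break-even price.
Between these two prices the firm operates at a loss; above $64 it earns a profit.

Shutdown price = $25; break-even price = $64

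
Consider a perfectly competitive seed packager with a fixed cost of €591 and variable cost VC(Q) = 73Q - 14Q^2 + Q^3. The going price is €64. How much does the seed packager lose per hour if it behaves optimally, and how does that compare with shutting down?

Profit = -€267 at Q = 9

AVC = 73 - 14Q + Q^2; min AVC = €24 at Q = 7. Since P = €64 ≥ min AVC, the firm produces.
MC = 73 - 28Q + 3Q^2. Setting P = MC and taking the root on the rising branch gives Q* = 9.
TR = 64·9 = 576. TC = 591 + 252 = 843. Profit = 576 − 843 = -€267.
That loss of €267 beats the €591 the firm would lose by shutting down; producing recovers €324 of fixed cost.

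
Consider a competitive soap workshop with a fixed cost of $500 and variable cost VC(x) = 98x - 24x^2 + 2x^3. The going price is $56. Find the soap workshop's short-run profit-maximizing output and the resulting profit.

Profit = -$304 at x = 7

AVC = 98 - 24x + 2x^2 has its minimum $26 at x = 6; price $56 clears that bar, so the firm operates.
With MC = 98 - 48x + 6x^2, P = MC on the upward-sloping part at x* = 7.
TR = 56·7 = 392. TC = 500 + 196 = 696. Profit = 392 − 696 = -$304.
That loss of $304 beats the $500 the firm would lose by shutting down; producing recovers $196 of fixed cost.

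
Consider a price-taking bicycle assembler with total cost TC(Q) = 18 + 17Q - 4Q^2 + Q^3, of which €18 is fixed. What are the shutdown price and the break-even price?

AVC = 17 - 4Q + Q^2; minimized at Q = 2, giving min AVC = €13. That is the shutdown price.
ATC = 18/Q + 17 - 4Q + Q^2. Setting dATC/dQ = −18/Q^2 − 4 + 2Q = 0 gives Q = 3 (since 2·3^3 − 4·3^2 = 18).
min ATC = 18/3 + 17 − 4·3 + 3^2 = €20. That is the break-even price.
For €13 ≤ P < €20 the firm produces at a loss; below €13 it shuts down.

Shutdown price = €13; break-even price = €20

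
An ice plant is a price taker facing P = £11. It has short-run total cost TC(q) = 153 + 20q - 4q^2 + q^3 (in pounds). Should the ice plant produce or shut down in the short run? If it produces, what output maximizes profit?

Shut down

From TC, MC = TC'(q) = 20 - 8q + 3q^2 and AVC = VC/q = 20 - 4q + q^2.
AVC is minimized where dAVC/dq = -4 + 2q = 0, at q = 2; min AVC = 20 - 4·2 + 2^2 = £16.
P = £11 lies below min AVC = £16; no output level covers variable cost.
The firm minimizes its loss by shutting down and losing only its fixed cost of £153.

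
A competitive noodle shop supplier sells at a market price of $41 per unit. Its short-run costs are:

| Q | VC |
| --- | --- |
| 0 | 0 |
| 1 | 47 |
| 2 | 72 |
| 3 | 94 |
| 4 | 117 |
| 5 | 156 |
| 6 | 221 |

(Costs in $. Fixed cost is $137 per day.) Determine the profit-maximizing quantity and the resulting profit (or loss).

Tabulate TR − TC: Q=0: -137; Q=1: -143; Q=2: -127; Q=3: -108; Q=4: -90; Q=5: -88; Q=6: -112.
Profit is maximized at Q = 5. AVC there is 156/5 = $31.20 ≤ P, so producing beats shutting down (which would give -$137).

Q = 5; profit = -$88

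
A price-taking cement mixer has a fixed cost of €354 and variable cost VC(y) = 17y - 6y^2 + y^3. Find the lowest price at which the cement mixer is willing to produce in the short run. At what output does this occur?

The firm shuts down when price falls below the minimum of average variable cost. AVC = VC/y = 17 - 6y + y^2.
dAVC/dy = -6 + 2y = 0 gives y = 3. min AVC = 17 - 6·3 + 3^2 = 8.
The firm shuts down for any P below €8.

€8 per unit, at y = 3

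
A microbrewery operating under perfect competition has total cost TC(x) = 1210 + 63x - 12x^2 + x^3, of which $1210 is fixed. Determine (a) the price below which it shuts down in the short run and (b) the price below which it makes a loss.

Shutdown price = $27; break-even price = $162

Shutdown price = min AVC. AVC = 63 - 12x + x^2, with vertex at x = 6 and minimum $27.
ATC = 1210/x + 63 - 12x + x^2. Setting dATC/dx = −1210/x^2 − 12 + 2x = 0 gives x = 11 (since 2·11^3 − 12·11^2 = 1210).
min ATC = 1210/11 + 63 − 12·11 + 11^2 = $162. That is the break-even price.
For $27 ≤ P < $162 the firm produces at a loss; below $27 it shuts down.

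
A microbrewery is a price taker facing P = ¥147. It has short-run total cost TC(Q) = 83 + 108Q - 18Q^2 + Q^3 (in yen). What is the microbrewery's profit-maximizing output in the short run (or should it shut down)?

Produce at Q = 13

Variable cost is VC = 108Q - 18Q^2 + Q^3, so AVC = VC/Q = 108 - 18Q + Q^2 and MC = dTC/dQ = 108 - 36Q + 3Q^2.
AVC hits its minimum where MC = AVC, at Q = 9, giving min AVC = 108 - 18·9 + 9^2 = ¥27.
Since P = ¥147 ≥ min AVC = ¥27, price covers variable cost and the firm should produce.
Solving P = MC: -39 - 36Q + 3Q^2 = 0 ⇒ Q = -1 or 13. On the upward-sloping branch, Q* = 13.
Check: AVC at Q = 13 is ¥43 ≤ P, so revenue covers variable cost.
Profit = P·Q − TC = 147·13 − 642 = ¥1269.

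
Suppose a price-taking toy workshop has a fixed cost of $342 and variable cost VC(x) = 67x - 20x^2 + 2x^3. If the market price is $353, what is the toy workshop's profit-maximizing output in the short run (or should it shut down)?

Produce at x = 11

From TC, MC = TC'(x) = 67 - 40x + 6x^2 and AVC = VC/x = 67 - 20x + 2x^2.
AVC is minimized where dAVC/dx = -20 + 4x = 0, at x = 5; min AVC = 67 - 20·5 + 2·5^2 = $17.
Because $353 ≥ $17, revenue can cover variable cost; the firm operates.
Solving P = MC: -286 - 40x + 6x^2 = 0 ⇒ x = -13/3 or 11. On the upward-sloping branch, x* = 11.
Check: AVC at x = 11 is $89 ≤ P, so revenue covers variable cost.
Profit = P·x − TC = 353·11 − 1321 = $2562.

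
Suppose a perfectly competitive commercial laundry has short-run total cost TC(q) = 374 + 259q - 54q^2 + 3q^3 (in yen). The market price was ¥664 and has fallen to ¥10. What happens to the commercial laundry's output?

MC = 259 - 108q + 9q^2; the shutdown threshold is min AVC = ¥16 (at q = 9).
At P = ¥664 ≥ min AVC, set P = MC on the rising branch: q = 15.
At P = ¥10 < min AVC = ¥16, price no longer covers variable cost at any output, so the firm shuts down: q = 0.

Output falls from 15 to 0 (the firm shuts down)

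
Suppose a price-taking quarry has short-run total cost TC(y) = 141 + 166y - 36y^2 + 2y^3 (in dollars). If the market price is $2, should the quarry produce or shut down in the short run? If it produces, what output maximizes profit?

From TC, MC = TC'(y) = 166 - 72y + 6y^2 and AVC = VC/y = 166 - 36y + 2y^2.
AVC hits its minimum where MC = AVC, at y = 9, giving min AVC = 166 - 36·9 + 2·9^2 = $4.
Since P = $2 < min AVC = $4, price fails to cover variable cost at any output.
Shutting down limits the loss to fixed cost, $141.

Shut down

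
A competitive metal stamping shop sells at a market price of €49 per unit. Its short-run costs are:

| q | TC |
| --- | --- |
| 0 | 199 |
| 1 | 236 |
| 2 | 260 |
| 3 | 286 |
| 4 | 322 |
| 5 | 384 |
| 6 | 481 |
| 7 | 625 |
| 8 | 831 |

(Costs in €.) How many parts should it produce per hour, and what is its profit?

q = 4; profit = -€126

Profit at each row (π = 49q − TC): q=0: -199; q=1: -187; q=2: -162; q=3: -139; q=4: -126; q=5: -139; q=6: -187; q=7: -282; q=8: -439.
Profit is maximized at q = 4. AVC there is 123/4 = €30.75 ≤ P, so producing beats shutting down (which would give -€199).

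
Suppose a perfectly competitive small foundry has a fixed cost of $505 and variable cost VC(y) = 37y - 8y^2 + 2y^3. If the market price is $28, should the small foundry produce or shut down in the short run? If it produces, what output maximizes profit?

Shut down

From TC, MC = TC'(y) = 37 - 16y + 6y^2 and AVC = VC/y = 37 - 8y + 2y^2.
The AVC parabola has its vertex at y = 8/4 = 2, where AVC = 37 - 8·2 + 2·2^2 = $29.
P = $28 lies below min AVC = $29; no output level covers variable cost.
The firm minimizes its loss by shutting down and losing only its fixed cost of $505.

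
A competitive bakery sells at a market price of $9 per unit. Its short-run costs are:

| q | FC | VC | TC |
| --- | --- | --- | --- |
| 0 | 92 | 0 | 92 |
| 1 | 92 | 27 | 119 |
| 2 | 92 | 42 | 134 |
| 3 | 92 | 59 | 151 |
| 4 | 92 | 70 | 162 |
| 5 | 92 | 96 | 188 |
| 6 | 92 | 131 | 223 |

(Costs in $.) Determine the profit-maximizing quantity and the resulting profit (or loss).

q = 0 (shut down); profit = -$92

Compute π = P·q − TC at each output: q=0: -92; q=1: -110; q=2: -116; q=3: -124; q=4: -126; q=5: -143; q=6: -169.
Profit is highest at q = 0. Equivalently, the lowest AVC in the table is 70/4 ≈ $17.50 at q = 4, and P = $9 falls below it — price never covers variable cost, so the firm shuts down and loses only its fixed cost.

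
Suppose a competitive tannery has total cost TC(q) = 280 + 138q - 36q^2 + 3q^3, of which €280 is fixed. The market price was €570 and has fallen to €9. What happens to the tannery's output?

AVC = 138 - 36q + 3q^2, minimized at q = 6 where min AVC = €30. MC = 138 - 72q + 9q^2.
With P = €570 above the shutdown price, P = MC gives q = 12.
At P = €9 < min AVC = €30, price no longer covers variable cost at any output, so the firm shuts down: q = 0.

Output falls from 12 to 0 (the firm shuts down)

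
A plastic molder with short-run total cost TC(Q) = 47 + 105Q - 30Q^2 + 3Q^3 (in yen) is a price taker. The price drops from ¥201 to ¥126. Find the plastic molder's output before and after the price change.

Output falls from 8 to 7

MC = 105 - 60Q + 9Q^2; the shutdown threshold is min AVC = ¥30 (at Q = 5).
At P = ¥201 ≥ min AVC, set P = MC on the rising branch: Q = 8.
At P = ¥126 ≥ min AVC, set P = MC: Q = 7. The firm stays open but cuts output.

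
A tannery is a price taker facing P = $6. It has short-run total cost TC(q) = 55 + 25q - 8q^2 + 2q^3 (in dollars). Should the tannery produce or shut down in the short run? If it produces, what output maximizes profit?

Variable cost is VC = 25q - 8q^2 + 2q^3, so AVC = VC/q = 25 - 8q + 2q^2 and MC = dTC/dq = 25 - 16q + 6q^2.
The AVC parabola has its vertex at q = 8/4 = 2, where AVC = 25 - 8·2 + 2·2^2 = $17.
Since P = $6 < min AVC = $17, price fails to cover variable cost at any output.
Shutting down limits the loss to fixed cost, $55.

Shut down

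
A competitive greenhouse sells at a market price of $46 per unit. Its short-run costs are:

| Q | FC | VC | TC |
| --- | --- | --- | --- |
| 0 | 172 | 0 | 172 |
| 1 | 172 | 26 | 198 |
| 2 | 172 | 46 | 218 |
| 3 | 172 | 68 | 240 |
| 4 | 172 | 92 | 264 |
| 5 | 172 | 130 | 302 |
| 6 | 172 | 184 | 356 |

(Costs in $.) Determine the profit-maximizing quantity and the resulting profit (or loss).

Tabulate TR − TC: Q=0: -172; Q=1: -152; Q=2: -126; Q=3: -102; Q=4: -80; Q=5: -72; Q=6: -80.
Profit is maximized at Q = 5. AVC there is 130/5 = $26 ≤ P, so producing beats shutting down (which would give -$172).

Q = 5; profit = -$72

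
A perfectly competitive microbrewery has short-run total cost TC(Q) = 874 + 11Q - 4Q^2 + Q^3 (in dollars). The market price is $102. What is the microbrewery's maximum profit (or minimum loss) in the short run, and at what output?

AVC = 11 - 4Q + Q^2 has its minimum $7 at Q = 2; price $102 clears that bar, so the firm operates.
With MC = 11 - 8Q + 3Q^2, P = MC on the upward-sloping part at Q* = 7.
TR = 102·7 = 714. TC = 874 + 224 = 1098. Profit = 714 − 1098 = -$384.
By producing, the firm covers all variable cost plus $490 of fixed cost; shutting down would lose the full $874.

Profit = -$384 at Q = 7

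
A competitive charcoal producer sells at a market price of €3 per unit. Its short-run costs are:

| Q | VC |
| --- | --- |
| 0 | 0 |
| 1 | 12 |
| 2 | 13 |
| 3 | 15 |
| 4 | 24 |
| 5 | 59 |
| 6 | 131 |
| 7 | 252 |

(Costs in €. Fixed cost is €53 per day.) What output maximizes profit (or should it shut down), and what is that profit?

Tabulate TR − TC: Q=0: -53; Q=1: -62; Q=2: -60; Q=3: -59; Q=4: -65; Q=5: -97; Q=6: -166; Q=7: -284.
Profit is highest at Q = 0. Equivalently, the lowest AVC in the table is 15/3 ≈ €5 at Q = 3, and P = €3 falls below it — price never covers variable cost, so the firm shuts down and loses only its fixed cost.

Q = 0 (shut down); profit = -€53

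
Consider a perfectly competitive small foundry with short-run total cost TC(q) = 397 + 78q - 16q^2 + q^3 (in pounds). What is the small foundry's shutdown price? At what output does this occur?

Short-run supply begins at min AVC. From VC = 78q - 16q^2 + q^3, AVC = 78 - 16q + q^2.
At the minimum of AVC, MC = AVC. MC = 78 - 32q + 3q^2; setting MC = AVC gives 2q^2 - 16q = 0, so q = 8. min AVC = 14.
The firm shuts down for any P below £14.

£14 per unit, at q = 8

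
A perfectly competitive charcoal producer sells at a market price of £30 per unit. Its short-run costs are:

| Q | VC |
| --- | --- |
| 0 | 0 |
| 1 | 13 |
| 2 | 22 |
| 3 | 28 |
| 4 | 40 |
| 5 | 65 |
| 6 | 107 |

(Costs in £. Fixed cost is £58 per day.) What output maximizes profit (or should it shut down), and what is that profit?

Q = 5; profit = £27

Tabulate TR − TC: Q=0: -58; Q=1: -41; Q=2: -20; Q=3: 4; Q=4: 22; Q=5: 27; Q=6: 15.
Profit is maximized at Q = 5. AVC there is 65/5 = £13 ≤ P, so producing beats shutting down (which would give -£58).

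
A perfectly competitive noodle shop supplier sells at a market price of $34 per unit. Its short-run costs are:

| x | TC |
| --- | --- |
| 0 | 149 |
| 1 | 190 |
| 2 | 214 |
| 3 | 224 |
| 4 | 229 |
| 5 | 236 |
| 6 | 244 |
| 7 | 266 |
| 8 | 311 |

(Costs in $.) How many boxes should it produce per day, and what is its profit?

Compute π = P·x − TC at each output: x=0: -149; x=1: -156; x=2: -146; x=3: -122; x=4: -93; x=5: -66; x=6: -40; x=7: -28; x=8: -39.
Profit is maximized at x = 7. AVC there is 117/7 = $16.71 ≤ P, so producing beats shutting down (which would give -$149).

x = 7; profit = -$28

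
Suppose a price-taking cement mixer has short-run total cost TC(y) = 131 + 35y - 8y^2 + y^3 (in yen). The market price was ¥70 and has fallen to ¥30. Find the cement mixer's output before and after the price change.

Output falls from 7 to 5

AVC = 35 - 8y + y^2, minimized at y = 4 where min AVC = ¥19. MC = 35 - 16y + 3y^2.
At P = ¥70 ≥ min AVC, set P = MC on the rising branch: y = 7.
At P = ¥30 ≥ min AVC, set P = MC: y = 5. The firm stays open but cuts output.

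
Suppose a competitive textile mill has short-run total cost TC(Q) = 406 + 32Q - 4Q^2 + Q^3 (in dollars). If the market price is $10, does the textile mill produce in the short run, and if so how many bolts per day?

Shut down

Strip out fixed cost: VC = 32Q - 4Q^2 + Q^3. Then AVC = 32 - 4Q + Q^2 and MC = 32 - 8Q + 3Q^2.
The AVC parabola has its vertex at Q = 4/2 = 2, where AVC = 32 - 4·2 + 2^2 = $28.
With P < min AVC ($10 < $28), every unit sold adds to the loss.
Shutting down limits the loss to fixed cost, $406.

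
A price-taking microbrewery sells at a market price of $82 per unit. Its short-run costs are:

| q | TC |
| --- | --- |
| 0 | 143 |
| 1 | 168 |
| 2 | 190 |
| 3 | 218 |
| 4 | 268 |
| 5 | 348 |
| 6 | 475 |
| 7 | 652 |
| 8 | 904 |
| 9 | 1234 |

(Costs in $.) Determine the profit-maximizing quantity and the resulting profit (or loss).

q = 5; profit = $62

Profit at each row (π = 82q − TC): q=0: -143; q=1: -86; q=2: -26; q=3: 28; q=4: 60; q=5: 62; q=6: 17; q=7: -78; q=8: -248; q=9: -496.
Profit is maximized at q = 5. AVC there is 205/5 = $41 ≤ P, so producing beats shutting down (which would give -$143).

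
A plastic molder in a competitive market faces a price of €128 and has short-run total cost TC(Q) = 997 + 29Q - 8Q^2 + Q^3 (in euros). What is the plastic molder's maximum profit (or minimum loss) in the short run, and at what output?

Profit = -€187 at Q = 9

AVC = 29 - 8Q + Q^2; min AVC = €13 at Q = 4. Since P = €128 ≥ min AVC, the firm produces.
With MC = 29 - 16Q + 3Q^2, P = MC on the upward-sloping part at Q* = 9.
TR = 128·9 = 1152. TC = 997 + 342 = 1339. Profit = 1152 − 1339 = -€187.
That loss of €187 beats the €997 the firm would lose by shutting down; producing recovers €810 of fixed cost.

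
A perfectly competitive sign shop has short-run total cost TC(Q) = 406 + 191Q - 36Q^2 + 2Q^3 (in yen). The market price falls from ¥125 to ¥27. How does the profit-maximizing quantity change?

Output falls from 11 to 0 (the firm shuts down)

MC = 191 - 72Q + 6Q^2; the shutdown threshold is min AVC = ¥29 (at Q = 9).
At P = ¥125 ≥ min AVC, set P = MC on the rising branch: Q = 11.
At P = ¥27 < min AVC = ¥29, price no longer covers variable cost at any output, so the firm shuts down: Q = 0.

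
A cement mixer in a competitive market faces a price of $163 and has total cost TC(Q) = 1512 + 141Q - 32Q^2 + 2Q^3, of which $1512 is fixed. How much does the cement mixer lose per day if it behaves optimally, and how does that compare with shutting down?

Profit = -$60 at Q = 11

AVC = 141 - 32Q + 2Q^2 has its minimum $13 at Q = 8; price $163 clears that bar, so the firm operates.
MC = 141 - 64Q + 6Q^2. Setting P = MC and taking the root on the rising branch gives Q* = 11.
TR = 163·11 = 1793. TC = 1512 + 341 = 1853. Profit = 1793 − 1853 = -$60.
That loss of $60 beats the $1512 the firm would lose by shutting down; producing recovers $1452 of fixed cost.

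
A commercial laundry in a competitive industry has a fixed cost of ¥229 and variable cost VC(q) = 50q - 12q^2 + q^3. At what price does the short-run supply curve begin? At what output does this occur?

The firm shuts down when price falls below the minimum of average variable cost. AVC = VC/q = 50 - 12q + q^2.
dAVC/dq = -12 + 2q = 0 gives q = 6. min AVC = 50 - 12·6 + 6^2 = 14.
So the shutdown price is ¥14.

¥14 per unit, at q = 6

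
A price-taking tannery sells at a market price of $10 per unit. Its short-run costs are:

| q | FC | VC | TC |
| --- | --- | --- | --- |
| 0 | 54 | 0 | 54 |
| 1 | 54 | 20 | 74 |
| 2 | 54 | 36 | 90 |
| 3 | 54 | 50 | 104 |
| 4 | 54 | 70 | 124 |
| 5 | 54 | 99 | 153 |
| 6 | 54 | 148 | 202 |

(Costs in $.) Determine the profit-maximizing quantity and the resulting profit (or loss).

q = 0 (shut down); profit = -$54

Compute π = P·q − TC at each output: q=0: -54; q=1: -64; q=2: -70; q=3: -74; q=4: -84; q=5: -103; q=6: -142.
Profit is highest at q = 0. Equivalently, the lowest AVC in the table is 50/3 ≈ $16.67 at q = 3, and P = $10 falls below it — price never covers variable cost, so the firm shuts down and loses only its fixed cost.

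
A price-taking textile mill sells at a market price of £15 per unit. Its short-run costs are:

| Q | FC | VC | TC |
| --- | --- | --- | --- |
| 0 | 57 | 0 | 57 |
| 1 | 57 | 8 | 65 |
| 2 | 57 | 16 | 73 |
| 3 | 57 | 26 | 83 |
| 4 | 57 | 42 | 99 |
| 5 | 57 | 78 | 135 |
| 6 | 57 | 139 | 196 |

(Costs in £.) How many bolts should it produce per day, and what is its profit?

Q = 3; profit = -£38

Compute π = P·Q − TC at each output: Q=0: -57; Q=1: -50; Q=2: -43; Q=3: -38; Q=4: -39; Q=5: -60; Q=6: -106.
Profit is maximized at Q = 3. AVC there is 26/3 = £8.67 ≤ P, so producing beats shutting down (which would give -£57).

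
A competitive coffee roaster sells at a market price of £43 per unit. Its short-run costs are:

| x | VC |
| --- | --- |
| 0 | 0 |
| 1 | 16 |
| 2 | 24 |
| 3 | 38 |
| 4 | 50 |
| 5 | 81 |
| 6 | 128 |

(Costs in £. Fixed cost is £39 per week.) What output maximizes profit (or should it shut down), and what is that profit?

Tabulate TR − TC: x=0: -39; x=1: -12; x=2: 23; x=3: 52; x=4: 83; x=5: 95; x=6: 91.
Profit is maximized at x = 5. AVC there is 81/5 = £16.20 ≤ P, so producing beats shutting down (which would give -£39).

x = 5; profit = £95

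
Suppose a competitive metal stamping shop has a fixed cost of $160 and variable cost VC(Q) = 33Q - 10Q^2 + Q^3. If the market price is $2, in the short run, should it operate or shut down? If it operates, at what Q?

Strip out fixed cost: VC = 33Q - 10Q^2 + Q^3. Then AVC = 33 - 10Q + Q^2 and MC = 33 - 20Q + 3Q^2.
The AVC parabola has its vertex at Q = 10/2 = 5, where AVC = 33 - 10·5 + 5^2 = $8.
P = $2 lies below min AVC = $8; no output level covers variable cost.
Shutting down limits the loss to fixed cost, $160.

Shut down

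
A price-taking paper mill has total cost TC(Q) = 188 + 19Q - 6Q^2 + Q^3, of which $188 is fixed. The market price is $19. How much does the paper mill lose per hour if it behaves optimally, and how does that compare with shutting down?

Profit = -$156 at Q = 4

AVC = 19 - 6Q + Q^2 has its minimum $10 at Q = 3; price $19 clears that bar, so the firm operates.
MC = 19 - 12Q + 3Q^2. Setting P = MC and taking the root on the rising branch gives Q* = 4.
TR = 19·4 = 76. TC = 188 + 44 = 232. Profit = 76 − 232 = -$156.
Shutting down would mean losing the fixed cost of $188, so operating at a loss of $156 is better by $32.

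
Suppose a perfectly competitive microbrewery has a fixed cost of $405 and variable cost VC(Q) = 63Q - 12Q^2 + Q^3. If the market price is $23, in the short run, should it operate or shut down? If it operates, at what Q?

Shut down

Variable cost is VC = 63Q - 12Q^2 + Q^3, so AVC = VC/Q = 63 - 12Q + Q^2 and MC = dTC/dQ = 63 - 24Q + 3Q^2.
AVC hits its minimum where MC = AVC, at Q = 6, giving min AVC = 63 - 12·6 + 6^2 = $27.
Since P = $23 < min AVC = $27, price fails to cover variable cost at any output.
Shutting down limits the loss to fixed cost, $405.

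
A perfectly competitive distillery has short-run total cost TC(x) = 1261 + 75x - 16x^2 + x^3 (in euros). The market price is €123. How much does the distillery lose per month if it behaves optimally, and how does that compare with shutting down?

AVC = 75 - 16x + x^2; min AVC = €11 at x = 8. Since P = €123 ≥ min AVC, the firm produces.
MC = 75 - 32x + 3x^2. Setting P = MC and taking the root on the rising branch gives x* = 12.
TR = 123·12 = 1476. TC = 1261 + 324 = 1585. Profit = 1476 − 1585 = -€109.
That loss of €109 beats the €1261 the firm would lose by shutting down; producing recovers €1152 of fixed cost.

Profit = -€109 at x = 12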